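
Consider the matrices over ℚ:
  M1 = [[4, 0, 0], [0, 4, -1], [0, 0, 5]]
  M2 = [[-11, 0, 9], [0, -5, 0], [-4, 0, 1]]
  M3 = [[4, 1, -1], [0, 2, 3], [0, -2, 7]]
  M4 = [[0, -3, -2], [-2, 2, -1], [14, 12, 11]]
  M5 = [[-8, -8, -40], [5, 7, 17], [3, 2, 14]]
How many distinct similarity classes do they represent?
3 classes: {M1}, {M2}, {M3, M4, M5}

Characteristic polynomials: χ_{M1} = (x - 5)(x - 4)^2, χ_{M2} = (x + 5)^3, χ_{M3} = (x - 5)(x - 4)^2, χ_{M4} = (x - 5)(x - 4)^2, χ_{M5} = (x - 5)(x - 4)^2.

{M1}: invariant factors x - 4, (x - 5)(x - 4).

{M2}: invariant factors x + 5, (x + 5)^2.

{M3, M4, M5}: invariant factors (x - 5)(x - 4)^2.

Matrices are similar if and only if their invariant-factor lists agree; the partition into similarity classes is {M1}, {M2}, {M3, M4, M5}.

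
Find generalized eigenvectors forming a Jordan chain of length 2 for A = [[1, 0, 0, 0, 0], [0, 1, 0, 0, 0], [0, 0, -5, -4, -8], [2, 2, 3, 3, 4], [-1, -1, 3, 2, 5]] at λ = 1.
We seek v_1 ∈ ker((A - I)^2) \ ker(A - I), then set v_{i+1} = (A - I) v_i.

One such chain is v_1 = [[-1, 2, 0, 0, 0]]^T, v_2 = [[0, 0, 0, 2, -1]]^T. Check: (A - I) v_2 = [[0, 0, 0, 0, 0]]^T = 0.

v_1 = [[-1, 2, 0, 0, 0]]^T, v_2 = [[0, 0, 0, 2, -1]]^T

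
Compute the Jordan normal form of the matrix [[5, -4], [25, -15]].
J = [[-5, 1], [0, -5]]

The characteristic polynomial is det(xI - A) = (x + 5)^2, so the eigenvalues are -5 (algebraic multiplicity 2).

For λ = -5: rank(A + 5I) = 1, rank((A + 5I)^2) = 0. The eigenspace has dimension 2 - 1 = 1, so there is 1 Jordan block; the rank sequence gives block sizes [2].

Assembling the blocks gives the Jordan form J above.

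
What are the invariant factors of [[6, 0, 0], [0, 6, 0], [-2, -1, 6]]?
x - 6, (x - 6)^2

The Jordan structure of A has elementary divisors (x - 6)^2, (x - 6). Arranging the block sizes at each eigenvalue in decreasing order and taking row products gives the invariant factors.

Invariant factors (smallest first, each dividing the next): x - 6, (x - 6)^2.

Check: the last factor (x - 6)^2 is the minimal polynomial, and the product (x - 6)^3 is the characteristic polynomial.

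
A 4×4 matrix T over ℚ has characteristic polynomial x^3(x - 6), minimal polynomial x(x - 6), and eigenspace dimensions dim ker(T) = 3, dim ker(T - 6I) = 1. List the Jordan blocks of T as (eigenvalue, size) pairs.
Jordan blocks: (0, 1), (0, 1), (0, 1), (6, 1)

λ = 0: algebraic multiplicity 3 (exponent in χ_T), largest block size 1 (exponent in m_T), 3 blocks (geometric multiplicity). These force block sizes [1, 1, 1].
λ = 6: algebraic multiplicity 1 (exponent in χ_T), largest block size 1 (exponent in m_T), 1 block (geometric multiplicity). This forces block sizes [1].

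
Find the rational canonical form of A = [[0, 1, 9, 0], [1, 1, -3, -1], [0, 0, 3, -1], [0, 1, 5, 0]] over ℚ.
R = [[0, 0, 0, -4], [1, 0, 0, 8], [0, 1, 0, -8], [0, 0, 1, 4]]

The invariant factors of A (the non-unit diagonal entries of the Smith normal form of xI - A over ℚ[x]) are (x^2 - 2x + 2)^2, each dividing the next. The characteristic polynomial is their product, (x^2 - 2x + 2)^2.

The rational canonical form is the block-diagonal matrix of companion matrices C(f_i):
R = [[0, 0, 0, -4], [1, 0, 0, 8], [0, 1, 0, -8], [0, 0, 1, 4]].

Note the characteristic polynomial does not split into linear factors over ℚ, so A has no Jordan form over ℚ; the rational canonical form exists over any field.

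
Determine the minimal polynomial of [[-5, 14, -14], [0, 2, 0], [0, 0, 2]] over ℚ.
m_A(x) = (x - 2)(x + 5)

The characteristic polynomial factors as (x - 2)^2(x + 5). The minimal polynomial is ∏(x - λ)^{k_λ} where k_λ is the size of the largest Jordan block at λ.

For λ = -5: rank(A + 5I) = 2, and the largest Jordan block has size 1 (the smallest k with rank((A + 5I)^k) = rank((A + 5I)^(k+1))).
For λ = 2: rank(A - 2I) = 1, and the largest Jordan block has size 1 (the smallest k with rank((A - 2I)^k) = rank((A - 2I)^(k+1))).

So m_A(x) = (x - 2)(x + 5).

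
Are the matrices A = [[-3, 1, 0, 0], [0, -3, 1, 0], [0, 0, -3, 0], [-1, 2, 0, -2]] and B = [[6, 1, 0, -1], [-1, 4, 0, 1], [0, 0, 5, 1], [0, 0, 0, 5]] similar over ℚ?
trace(A) = -11 but trace(B) = 20. The trace is a similarity invariant, so A and B are not similar.

No.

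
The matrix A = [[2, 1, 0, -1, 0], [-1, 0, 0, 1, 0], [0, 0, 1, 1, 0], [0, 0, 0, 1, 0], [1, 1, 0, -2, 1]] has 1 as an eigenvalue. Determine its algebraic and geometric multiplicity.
The characteristic polynomial is (x - 1)^5, so the factor x - 1 appears with exponent 5: the algebraic multiplicity is 5.

rank(A - I) = 2, so the eigenspace has dimension 5 - 2 = 3: the geometric multiplicity is 3.

Since 3 < 5, A is not diagonalizable.

algebraic multiplicity 5, geometric multiplicity 3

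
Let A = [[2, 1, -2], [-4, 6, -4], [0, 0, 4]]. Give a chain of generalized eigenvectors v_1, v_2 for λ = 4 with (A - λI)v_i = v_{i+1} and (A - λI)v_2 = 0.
v_1 = [[-1, -1, 0]]^T, v_2 = [[1, 2, 0]]^T

We seek v_1 ∈ ker((A - 4I)^2) \ ker(A - 4I), then set v_{i+1} = (A - 4I) v_i.

One such chain is v_1 = [[-1, -1, 0]]^T, v_2 = [[1, 2, 0]]^T. Check: (A - 4I) v_2 = [[0, 0, 0]]^T = 0.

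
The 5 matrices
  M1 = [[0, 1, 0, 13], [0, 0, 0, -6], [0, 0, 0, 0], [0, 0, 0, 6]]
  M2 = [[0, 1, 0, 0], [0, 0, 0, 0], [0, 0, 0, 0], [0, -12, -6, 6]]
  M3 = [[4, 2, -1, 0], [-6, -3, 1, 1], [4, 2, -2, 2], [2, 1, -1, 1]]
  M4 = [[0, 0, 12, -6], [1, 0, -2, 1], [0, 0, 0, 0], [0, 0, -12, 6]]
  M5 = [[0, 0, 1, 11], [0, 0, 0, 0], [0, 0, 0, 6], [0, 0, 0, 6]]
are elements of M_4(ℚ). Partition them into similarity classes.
2 classes: {M1, M2, M4, M5}, {M3}

Characteristic polynomials: χ_{M1} = x^3(x - 6), χ_{M2} = x^3(x - 6), χ_{M3} = x^4, χ_{M4} = x^3(x - 6), χ_{M5} = x^3(x - 6).

{M1, M2, M4, M5}: invariant factors x, x^2(x - 6).

{M3}: invariant factors x^2, x^2.

Matrices are similar if and only if their invariant-factor lists agree; the partition into similarity classes is {M1, M2, M4, M5}, {M3}.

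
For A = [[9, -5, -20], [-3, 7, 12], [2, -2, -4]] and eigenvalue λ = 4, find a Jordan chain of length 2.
v_1 = [[-6, 3, -2]]^T, v_2 = [[-5, 3, -2]]^T

We seek v_1 ∈ ker((A - 4I)^2) \ ker(A - 4I), then set v_{i+1} = (A - 4I) v_i.

One such chain is v_1 = [[-6, 3, -2]]^T, v_2 = [[-5, 3, -2]]^T. Check: (A - 4I) v_2 = [[0, 0, 0]]^T = 0.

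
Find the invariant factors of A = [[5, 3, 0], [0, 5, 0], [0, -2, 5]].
x - 5, (x - 5)^2

The Jordan structure of A has elementary divisors (x - 5)^2, (x - 5). Arranging the block sizes at each eigenvalue in decreasing order and taking row products gives the invariant factors.

Invariant factors (smallest first, each dividing the next): x - 5, (x - 5)^2.

Check: the last factor (x - 5)^2 is the minimal polynomial, and the product (x - 5)^3 is the characteristic polynomial.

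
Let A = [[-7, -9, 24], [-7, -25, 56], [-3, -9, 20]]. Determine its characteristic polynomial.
xI - A = [[x + 7, 9, -24], [7, x + 25, -56], [3, 9, x - 20]].

Expanding det(xI - A) along the first row:
det(xI - A) = + (x + 7)·det([[x + 25, -56], [9, x - 20]]) - (9)·det([[7, -56], [3, x - 20]]) + (-24)·det([[7, x + 25], [3, 9]]).

Evaluating gives χ_A(x) = x^3 + 12x^2 + 48x + 64 = (x + 4)^3.

χ_A(x) = (x + 4)^3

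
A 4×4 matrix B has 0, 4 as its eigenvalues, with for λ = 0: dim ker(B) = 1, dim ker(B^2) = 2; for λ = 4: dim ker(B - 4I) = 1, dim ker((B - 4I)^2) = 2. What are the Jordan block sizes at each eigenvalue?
λ = 0: successive nullity increments [1, 1] count blocks of size ≥ k; block sizes are [2].
λ = 4: successive nullity increments [1, 1] count blocks of size ≥ k; block sizes are [2].

Jordan blocks: (0, 2), (4, 2)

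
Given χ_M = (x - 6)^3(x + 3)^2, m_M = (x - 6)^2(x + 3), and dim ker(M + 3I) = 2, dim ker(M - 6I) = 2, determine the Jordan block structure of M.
λ = -3: algebraic multiplicity 2 (exponent in χ_M), largest block size 1 (exponent in m_M), 2 blocks (geometric multiplicity). These force block sizes [1, 1].
λ = 6: algebraic multiplicity 3 (exponent in χ_M), largest block size 2 (exponent in m_M), 2 blocks (geometric multiplicity). These force block sizes [2, 1].

Jordan blocks: (-3, 1), (-3, 1), (6, 2), (6, 1)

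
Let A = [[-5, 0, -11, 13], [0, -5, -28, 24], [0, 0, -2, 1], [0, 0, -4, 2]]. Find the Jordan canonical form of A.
J = [[-5, 0, 0, 0], [0, -5, 0, 0], [0, 0, 0, 1], [0, 0, 0, 0]]

The characteristic polynomial is det(xI - A) = x^2(x + 5)^2, so the eigenvalues are -5 (algebraic multiplicity 2), 0 (algebraic multiplicity 2).

For λ = -5: rank(A + 5I) = 2. The eigenspace has dimension 4 - 2 = 2, so there are 2 Jordan blocks; the rank sequence gives block sizes [1, 1].

For λ = 0: rank(A) = 3, rank(A^2) = 2. The eigenspace has dimension 4 - 3 = 1, so there is 1 Jordan block; the rank sequence gives block sizes [2].

Assembling the blocks gives the Jordan form J above.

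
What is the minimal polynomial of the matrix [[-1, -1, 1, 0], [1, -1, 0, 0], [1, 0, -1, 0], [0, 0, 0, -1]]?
m_A(x) = (x + 1)^3

The characteristic polynomial factors as (x + 1)^4. The minimal polynomial is ∏(x - λ)^{k_λ} where k_λ is the size of the largest Jordan block at λ.

For λ = -1: rank(A + I) = 2, and the largest Jordan block has size 3 (the smallest k with rank((A + I)^k) = rank((A + I)^(k+1))).

So m_A(x) = (x + 1)^3.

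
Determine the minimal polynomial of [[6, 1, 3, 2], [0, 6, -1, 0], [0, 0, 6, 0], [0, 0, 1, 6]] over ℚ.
m_A(x) = (x - 6)^3

The characteristic polynomial factors as (x - 6)^4. The minimal polynomial is ∏(x - λ)^{k_λ} where k_λ is the size of the largest Jordan block at λ.

For λ = 6: rank(A - 6I) = 2, and the largest Jordan block has size 3 (the smallest k with rank((A - 6I)^k) = rank((A - 6I)^(k+1))).

So m_A(x) = (x - 6)^3.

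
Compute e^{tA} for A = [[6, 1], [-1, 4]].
e^{tA} = [[(t + 1)*e^{5*t}, t*e^{5*t}], [-t*e^{5*t}, (1 - t)*e^{5*t}]]

A has Jordan form J = [[5, 1], [0, 5]] with A = PJP^{-1}, so e^{tA} = P e^{tJ} P^{-1}.

For a Jordan block J_k(λ), e^{tJ_k(λ)} = e^{λt} · (I + tN + t^2 N^2/2! + ... + t^{k-1} N^{k-1}/(k-1)!) where N is the nilpotent superdiagonal part.

Assembling the blocks and conjugating back gives the entries of e^{tA} as shown above.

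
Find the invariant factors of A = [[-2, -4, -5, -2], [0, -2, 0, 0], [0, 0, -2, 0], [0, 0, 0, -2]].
x + 2, x + 2, (x + 2)^2

The Jordan structure of A has elementary divisors (x + 2)^2, (x + 2), (x + 2). Arranging the block sizes at each eigenvalue in decreasing order and taking row products gives the invariant factors.

Invariant factors (smallest first, each dividing the next): x + 2, x + 2, (x + 2)^2.

Check: the last factor (x + 2)^2 is the minimal polynomial, and the product (x + 2)^4 is the characteristic polynomial.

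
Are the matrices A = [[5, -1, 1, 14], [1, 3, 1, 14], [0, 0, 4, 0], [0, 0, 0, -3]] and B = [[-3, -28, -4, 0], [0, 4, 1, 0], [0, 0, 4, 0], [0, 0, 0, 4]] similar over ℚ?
Two matrices over a field are similar if and only if they have the same invariant factors.

Both A and B have characteristic polynomial (x - 4)^3(x + 3) and minimal polynomial (x - 4)^2(x + 3). Computing further, both have invariant factors x - 4, (x - 4)^2(x + 3). Hence A and B are similar.

Yes.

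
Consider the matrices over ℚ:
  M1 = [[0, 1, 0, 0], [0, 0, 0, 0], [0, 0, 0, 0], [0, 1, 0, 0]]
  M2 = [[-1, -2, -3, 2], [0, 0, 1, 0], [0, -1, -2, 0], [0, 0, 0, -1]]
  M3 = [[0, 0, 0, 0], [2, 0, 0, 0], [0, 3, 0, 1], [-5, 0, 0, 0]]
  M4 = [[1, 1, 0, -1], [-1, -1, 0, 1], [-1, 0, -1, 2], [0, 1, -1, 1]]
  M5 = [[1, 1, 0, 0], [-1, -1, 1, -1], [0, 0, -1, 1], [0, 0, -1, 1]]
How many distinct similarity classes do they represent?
Characteristic polynomials: χ_{M1} = x^4, χ_{M2} = (x + 1)^4, χ_{M3} = x^4, χ_{M4} = x^4, χ_{M5} = x^4.

{M1}: invariant factors x, x, x^2.

{M2}: invariant factors x + 1, (x + 1)^3.

{M3, M4, M5}: invariant factors x, x^3.

Matrices are similar if and only if their invariant-factor lists agree; the partition into similarity classes is {M1}, {M2}, {M3, M4, M5}.

3 classes: {M1}, {M2}, {M3, M4, M5}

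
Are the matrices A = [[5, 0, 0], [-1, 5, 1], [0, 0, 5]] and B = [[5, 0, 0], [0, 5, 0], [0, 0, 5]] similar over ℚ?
No.

Both have characteristic polynomial (x - 5)^3, but the minimal polynomial of A is (x - 5)^2 while the minimal polynomial of B is x - 5. The minimal polynomial is a similarity invariant, so A and B are not similar.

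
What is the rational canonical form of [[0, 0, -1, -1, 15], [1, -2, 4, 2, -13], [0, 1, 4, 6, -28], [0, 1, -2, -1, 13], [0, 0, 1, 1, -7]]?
The invariant factors of A (the non-unit diagonal entries of the Smith normal form of xI - A over ℚ[x]) are (x - 2)(x^2 + 4x + 2)^2, each dividing the next. The characteristic polynomial is their product, (x - 2)(x^2 + 4x + 2)^2.

The rational canonical form is the block-diagonal matrix of companion matrices C(f_i):
R = [[0, 0, 0, 0, 8], [1, 0, 0, 0, 28], [0, 1, 0, 0, 24], [0, 0, 1, 0, -4], [0, 0, 0, 1, -6]].

Note the characteristic polynomial does not split into linear factors over ℚ, so A has no Jordan form over ℚ; the rational canonical form exists over any field.

R = [[0, 0, 0, 0, 8], [1, 0, 0, 0, 28], [0, 1, 0, 0, 24], [0, 0, 1, 0, -4], [0, 0, 0, 1, -6]]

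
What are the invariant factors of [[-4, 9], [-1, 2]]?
(x + 1)^2

The Jordan structure of A has elementary divisors (x + 1)^2. Arranging the block sizes at each eigenvalue in decreasing order and taking row products gives the invariant factors.

Invariant factors (smallest first, each dividing the next): (x + 1)^2.

Check: the last factor (x + 1)^2 is the minimal polynomial, and the product (x + 1)^2 is the characteristic polynomial.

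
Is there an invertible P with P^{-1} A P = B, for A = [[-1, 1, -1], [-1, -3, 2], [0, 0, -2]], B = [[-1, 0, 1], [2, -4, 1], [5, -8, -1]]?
Two matrices over a field are similar if and only if they have the same invariant factors.

Both A and B have characteristic polynomial (x + 2)^3 and minimal polynomial (x + 2)^3. Computing further, both have invariant factors (x + 2)^3. Hence A and B are similar.

Yes.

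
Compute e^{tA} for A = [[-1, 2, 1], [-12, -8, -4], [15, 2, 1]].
e^{tA} = [[(3*t + 1)*e^{-4*t}, 2*t*e^{-4*t}, t*e^{-4*t}], [-3 + 3*e^{-4*t}, -1 + 2*e^{-4*t}, -1 + e^{-4*t}], [3*(-3*t + 2*e^{4*t} - 2)*e^{-4*t}, 2*(-3*t + e^{4*t} - 1)*e^{-4*t}, (-3*t + 2*e^{4*t} - 1)*e^{-4*t}]]

A has Jordan form J = [[-4, 1, 0], [0, -4, 0], [0, 0, 0]] with A = PJP^{-1}, so e^{tA} = P e^{tJ} P^{-1}.

For a Jordan block J_k(λ), e^{tJ_k(λ)} = e^{λt} · (I + tN + t^2 N^2/2! + ... + t^{k-1} N^{k-1}/(k-1)!) where N is the nilpotent superdiagonal part.

Assembling the blocks and conjugating back gives the entries of e^{tA} as shown above.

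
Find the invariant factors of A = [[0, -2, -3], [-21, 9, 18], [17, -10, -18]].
The Jordan structure of A has elementary divisors (x + 3)^3. Arranging the block sizes at each eigenvalue in decreasing order and taking row products gives the invariant factors.

Invariant factors (smallest first, each dividing the next): (x + 3)^3.

Check: the last factor (x + 3)^3 is the minimal polynomial, and the product (x + 3)^3 is the characteristic polynomial.

(x + 3)^3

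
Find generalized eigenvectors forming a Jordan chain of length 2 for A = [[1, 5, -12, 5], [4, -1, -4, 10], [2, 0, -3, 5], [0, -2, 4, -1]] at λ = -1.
v_1 = [[0, 1, 0, 0]]^T, v_2 = [[5, 0, 0, -2]]^T

We seek v_1 ∈ ker((A + I)^2) \ ker(A + I), then set v_{i+1} = (A + I) v_i.

One such chain is v_1 = [[0, 1, 0, 0]]^T, v_2 = [[5, 0, 0, -2]]^T. Check: (A + I) v_2 = [[0, 0, 0, 0]]^T = 0.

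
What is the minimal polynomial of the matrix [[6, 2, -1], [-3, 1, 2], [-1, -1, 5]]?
m_A(x) = (x - 4)^3

The characteristic polynomial factors as (x - 4)^3. The minimal polynomial is ∏(x - λ)^{k_λ} where k_λ is the size of the largest Jordan block at λ.

For λ = 4: rank(A - 4I) = 2, and the largest Jordan block has size 3 (the smallest k with rank((A - 4I)^k) = rank((A - 4I)^(k+1))).

So m_A(x) = (x - 4)^3.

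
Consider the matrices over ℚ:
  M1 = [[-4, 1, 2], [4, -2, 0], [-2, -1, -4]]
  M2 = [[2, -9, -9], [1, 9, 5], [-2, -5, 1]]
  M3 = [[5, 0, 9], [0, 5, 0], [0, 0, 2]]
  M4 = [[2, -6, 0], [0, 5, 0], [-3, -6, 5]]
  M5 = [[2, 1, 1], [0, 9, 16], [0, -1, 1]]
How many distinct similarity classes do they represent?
3 classes: {M1}, {M2, M5}, {M3, M4}

Characteristic polynomials: χ_{M1} = (x + 2)(x + 4)^2, χ_{M2} = (x - 5)^2(x - 2), χ_{M3} = (x - 5)^2(x - 2), χ_{M4} = (x - 5)^2(x - 2), χ_{M5} = (x - 5)^2(x - 2).

{M1}: invariant factors (x + 2)(x + 4)^2.

{M2, M5}: invariant factors (x - 5)^2(x - 2).

{M3, M4}: invariant factors x - 5, (x - 5)(x - 2).

Matrices are similar if and only if their invariant-factor lists agree; the partition into similarity classes is {M1}, {M2, M5}, {M3, M4}.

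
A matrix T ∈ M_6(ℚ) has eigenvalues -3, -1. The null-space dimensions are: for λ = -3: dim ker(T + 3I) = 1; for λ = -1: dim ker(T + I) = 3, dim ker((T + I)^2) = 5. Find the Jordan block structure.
λ = -3: successive nullity increments [1] count blocks of size ≥ k; block sizes are [1].
λ = -1: successive nullity increments [3, 2] count blocks of size ≥ k; block sizes are [2, 2, 1].

Jordan blocks: (-3, 1), (-1, 2), (-1, 2), (-1, 1)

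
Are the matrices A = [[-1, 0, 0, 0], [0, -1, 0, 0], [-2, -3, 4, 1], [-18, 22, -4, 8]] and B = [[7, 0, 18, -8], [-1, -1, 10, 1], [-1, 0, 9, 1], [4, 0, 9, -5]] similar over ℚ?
Yes.

Two matrices over a field are similar if and only if they have the same invariant factors.

Both A and B have characteristic polynomial (x - 6)^2(x + 1)^2 and minimal polynomial (x - 6)^2(x + 1). Computing further, both have invariant factors x + 1, (x - 6)^2(x + 1). Hence A and B are similar.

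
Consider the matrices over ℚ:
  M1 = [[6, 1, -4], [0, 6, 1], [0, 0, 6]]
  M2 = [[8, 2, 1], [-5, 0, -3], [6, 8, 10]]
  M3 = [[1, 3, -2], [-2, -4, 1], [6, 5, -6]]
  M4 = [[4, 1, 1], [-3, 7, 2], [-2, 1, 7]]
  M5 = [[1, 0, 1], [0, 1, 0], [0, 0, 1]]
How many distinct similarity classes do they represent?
3 classes: {M1, M2, M4}, {M3}, {M5}

Characteristic polynomials: χ_{M1} = (x - 6)^3, χ_{M2} = (x - 6)^3, χ_{M3} = (x + 3)^3, χ_{M4} = (x - 6)^3, χ_{M5} = (x - 1)^3.

{M1, M2, M4}: invariant factors (x - 6)^3.

{M3}: invariant factors (x + 3)^3.

{M5}: invariant factors x - 1, (x - 1)^2.

Matrices are similar if and only if their invariant-factor lists agree; the partition into similarity classes is {M1, M2, M4}, {M3}, {M5}.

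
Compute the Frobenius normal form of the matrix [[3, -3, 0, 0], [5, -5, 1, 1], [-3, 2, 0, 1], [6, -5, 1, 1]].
R = [[0, 0, 0, -3], [1, 0, 0, -3], [0, 1, 0, 0], [0, 0, 1, -1]]

The invariant factors of A (the non-unit diagonal entries of the Smith normal form of xI - A over ℚ[x]) are (x + 1)(x^3 + 3), each dividing the next. The characteristic polynomial is their product, (x + 1)(x^3 + 3).

The rational canonical form is the block-diagonal matrix of companion matrices C(f_i):
R = [[0, 0, 0, -3], [1, 0, 0, -3], [0, 1, 0, 0], [0, 0, 1, -1]].

Note the characteristic polynomial does not split into linear factors over ℚ, so A has no Jordan form over ℚ; the rational canonical form exists over any field.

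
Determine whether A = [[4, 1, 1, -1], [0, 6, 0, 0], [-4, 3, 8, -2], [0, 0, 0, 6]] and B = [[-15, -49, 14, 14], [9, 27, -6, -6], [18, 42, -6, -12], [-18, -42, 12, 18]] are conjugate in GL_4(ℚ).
Both have characteristic polynomial (x - 6)^4, but the minimal polynomial of A is (x - 6)^3 while the minimal polynomial of B is (x - 6)^2. The minimal polynomial is a similarity invariant, so A and B are not similar.

No.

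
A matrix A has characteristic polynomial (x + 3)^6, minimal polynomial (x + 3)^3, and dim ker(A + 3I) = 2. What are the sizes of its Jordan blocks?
λ = -3: algebraic multiplicity 6 (exponent in χ_A), largest block size 3 (exponent in m_A), 2 blocks (geometric multiplicity). These force block sizes [3, 3].

Jordan blocks: (-3, 3), (-3, 3)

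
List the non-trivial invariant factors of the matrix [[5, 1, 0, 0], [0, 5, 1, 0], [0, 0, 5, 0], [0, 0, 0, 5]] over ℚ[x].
The Jordan structure of A has elementary divisors (x - 5)^3, (x - 5). Arranging the block sizes at each eigenvalue in decreasing order and taking row products gives the invariant factors.

Invariant factors (smallest first, each dividing the next): x - 5, (x - 5)^3.

Check: the last factor (x - 5)^3 is the minimal polynomial, and the product (x - 5)^4 is the characteristic polynomial.

x - 5, (x - 5)^3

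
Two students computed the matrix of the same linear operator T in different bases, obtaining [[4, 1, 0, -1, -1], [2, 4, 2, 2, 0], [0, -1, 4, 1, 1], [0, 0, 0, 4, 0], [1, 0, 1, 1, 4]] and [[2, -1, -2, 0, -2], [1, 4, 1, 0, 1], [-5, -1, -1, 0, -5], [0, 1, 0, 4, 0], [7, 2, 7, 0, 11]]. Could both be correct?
Two matrices over a field are similar if and only if they have the same invariant factors.

Both A and B have characteristic polynomial (x - 4)^5 and minimal polynomial (x - 4)^3. Computing further, both have invariant factors x - 4, x - 4, (x - 4)^3. Hence A and B are similar.

Yes.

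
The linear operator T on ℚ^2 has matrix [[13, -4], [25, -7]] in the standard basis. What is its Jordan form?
J = [[3, 1], [0, 3]]

The characteristic polynomial is det(xI - A) = (x - 3)^2, so the eigenvalues are 3 (algebraic multiplicity 2).

For λ = 3: rank(A - 3I) = 1, rank((A - 3I)^2) = 0. The eigenspace has dimension 2 - 1 = 1, so there is 1 Jordan block; the rank sequence gives block sizes [2].

Assembling the blocks gives the Jordan form J above.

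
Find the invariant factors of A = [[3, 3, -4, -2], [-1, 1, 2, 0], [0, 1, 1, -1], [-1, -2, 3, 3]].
The Jordan structure of A has elementary divisors (x - 2)^2, (x - 2)^2. Arranging the block sizes at each eigenvalue in decreasing order and taking row products gives the invariant factors.

Invariant factors (smallest first, each dividing the next): (x - 2)^2, (x - 2)^2.

Check: the last factor (x - 2)^2 is the minimal polynomial, and the product (x - 2)^4 is the characteristic polynomial.

(x - 2)^2, (x - 2)^2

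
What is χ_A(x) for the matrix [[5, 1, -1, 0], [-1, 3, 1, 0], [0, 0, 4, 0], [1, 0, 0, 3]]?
χ_A(x) = (x - 4)^3(x - 3)

xI - A = [[x - 5, -1, 1, 0], [1, x - 3, -1, 0], [0, 0, x - 4, 0], [-1, 0, 0, x - 3]].

Expanding det(xI - A) along the first row:
det(xI - A) = + (x - 5)·det([[x - 3, -1, 0], [0, x - 4, 0], [0, 0, x - 3]]) - (-1)·det([[1, -1, 0], [0, x - 4, 0], [-1, 0, x - 3]]) + (1)·det([[1, x - 3, 0], [0, 0, 0], [-1, 0, x - 3]]) - (0)·det([[1, x - 3, -1], [0, 0, x - 4], [-1, 0, 0]]).

Evaluating gives χ_A(x) = x^4 - 15x^3 + 84x^2 - 208x + 192 = (x - 4)^3(x - 3).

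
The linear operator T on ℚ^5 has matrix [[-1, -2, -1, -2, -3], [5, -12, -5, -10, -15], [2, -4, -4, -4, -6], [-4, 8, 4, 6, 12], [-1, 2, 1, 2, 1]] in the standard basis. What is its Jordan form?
J = [[-2, 1, 0, 0, 0], [0, -2, 0, 0, 0], [0, 0, -2, 0, 0], [0, 0, 0, -2, 0], [0, 0, 0, 0, -2]]

The characteristic polynomial is det(xI - A) = (x + 2)^5, so the eigenvalues are -2 (algebraic multiplicity 5).

For λ = -2: rank(A + 2I) = 1, rank((A + 2I)^2) = 0. The eigenspace has dimension 5 - 1 = 4, so there are 4 Jordan blocks; the rank sequence gives block sizes [2, 1, 1, 1].

Assembling the blocks gives the Jordan form J above.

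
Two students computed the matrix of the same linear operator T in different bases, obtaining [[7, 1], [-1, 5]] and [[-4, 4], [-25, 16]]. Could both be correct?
Yes.

Two matrices over a field are similar if and only if they have the same invariant factors.

Both A and B have characteristic polynomial (x - 6)^2 and minimal polynomial (x - 6)^2. Computing further, both have invariant factors (x - 6)^2. Hence A and B are similar.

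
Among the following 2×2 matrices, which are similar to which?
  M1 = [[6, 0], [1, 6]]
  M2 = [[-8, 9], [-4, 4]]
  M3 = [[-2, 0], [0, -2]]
Characteristic polynomials: χ_{M1} = (x - 6)^2, χ_{M2} = (x + 2)^2, χ_{M3} = (x + 2)^2.

{M1}: invariant factors (x - 6)^2.

{M2}: invariant factors (x + 2)^2.

{M3}: invariant factors x + 2, x + 2.

Matrices are similar if and only if their invariant-factor lists agree; the partition into similarity classes is {M1}, {M2}, {M3}.

3 classes: {M1}, {M2}, {M3}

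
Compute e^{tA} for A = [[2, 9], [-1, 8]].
A has Jordan form J = [[5, 1], [0, 5]] with A = PJP^{-1}, so e^{tA} = P e^{tJ} P^{-1}.

For a Jordan block J_k(λ), e^{tJ_k(λ)} = e^{λt} · (I + tN + t^2 N^2/2! + ... + t^{k-1} N^{k-1}/(k-1)!) where N is the nilpotent superdiagonal part.

Assembling the blocks and conjugating back gives the entries of e^{tA} as shown above.

e^{tA} = [[(1 - 3*t)*e^{5*t}, 9*t*e^{5*t}], [-t*e^{5*t}, (3*t + 1)*e^{5*t}]]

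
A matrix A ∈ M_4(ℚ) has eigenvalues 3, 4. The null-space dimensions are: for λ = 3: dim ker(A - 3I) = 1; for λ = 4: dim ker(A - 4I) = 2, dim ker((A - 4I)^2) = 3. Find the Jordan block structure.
λ = 3: successive nullity increments [1] count blocks of size ≥ k; block sizes are [1].
λ = 4: successive nullity increments [2, 1] count blocks of size ≥ k; block sizes are [2, 1].

Jordan blocks: (3, 1), (4, 2), (4, 1)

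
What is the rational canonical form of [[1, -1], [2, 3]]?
R = [[0, -5], [1, 4]]

The invariant factors of A (the non-unit diagonal entries of the Smith normal form of xI - A over ℚ[x]) are x^2 - 4x + 5, each dividing the next. The characteristic polynomial is their product, x^2 - 4x + 5.

The rational canonical form is the block-diagonal matrix of companion matrices C(f_i):
R = [[0, -5], [1, 4]].

Note the characteristic polynomial does not split into linear factors over ℚ, so A has no Jordan form over ℚ; the rational canonical form exists over any field.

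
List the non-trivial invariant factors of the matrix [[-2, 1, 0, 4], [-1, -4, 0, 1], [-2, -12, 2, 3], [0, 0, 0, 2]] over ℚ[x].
The Jordan structure of A has elementary divisors (x + 3)^2, (x - 2)^2. Arranging the block sizes at each eigenvalue in decreasing order and taking row products gives the invariant factors.

Invariant factors (smallest first, each dividing the next): (x - 2)^2(x + 3)^2.

Check: the last factor (x - 2)^2(x + 3)^2 is the minimal polynomial, and the product (x - 2)^2(x + 3)^2 is the characteristic polynomial.

(x - 2)^2(x + 3)^2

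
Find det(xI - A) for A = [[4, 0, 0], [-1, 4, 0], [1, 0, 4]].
χ_A(x) = (x - 4)^3

xI - A = [[x - 4, 0, 0], [1, x - 4, 0], [-1, 0, x - 4]].

Expanding det(xI - A) along the first row:
det(xI - A) = + (x - 4)·det([[x - 4, 0], [0, x - 4]]) - (0)·det([[1, 0], [-1, x - 4]]) + (0)·det([[1, x - 4], [-1, 0]]).

Evaluating gives χ_A(x) = x^3 - 12x^2 + 48x - 64 = (x - 4)^3.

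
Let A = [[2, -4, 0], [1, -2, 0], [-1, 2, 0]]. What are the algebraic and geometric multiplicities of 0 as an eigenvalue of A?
algebraic multiplicity 3, geometric multiplicity 2

The characteristic polynomial is x^3, so the factor x appears with exponent 3: the algebraic multiplicity is 3.

rank(A) = 1, so the eigenspace has dimension 3 - 1 = 2: the geometric multiplicity is 2.

Since 2 < 3, A is not diagonalizable.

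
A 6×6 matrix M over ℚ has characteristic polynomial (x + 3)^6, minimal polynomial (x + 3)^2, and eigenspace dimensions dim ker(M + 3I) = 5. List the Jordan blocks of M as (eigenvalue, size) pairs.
Jordan blocks: (-3, 2), (-3, 1), (-3, 1), (-3, 1), (-3, 1)

λ = -3: algebraic multiplicity 6 (exponent in χ_M), largest block size 2 (exponent in m_M), 5 blocks (geometric multiplicity). These force block sizes [2, 1, 1, 1, 1].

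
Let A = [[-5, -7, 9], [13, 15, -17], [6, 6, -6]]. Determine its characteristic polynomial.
χ_A(x) = x(x - 2)^2

xI - A = [[x + 5, 7, -9], [-13, x - 15, 17], [-6, -6, x + 6]].

Expanding det(xI - A) along the first row:
det(xI - A) = + (x + 5)·det([[x - 15, 17], [-6, x + 6]]) - (7)·det([[-13, 17], [-6, x + 6]]) + (-9)·det([[-13, x - 15], [-6, -6]]).

Evaluating gives χ_A(x) = x^3 - 4x^2 + 4x = x(x - 2)^2.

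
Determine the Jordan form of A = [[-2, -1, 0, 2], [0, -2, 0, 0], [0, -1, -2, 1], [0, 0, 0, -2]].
J = [[-2, 1, 0, 0], [0, -2, 0, 0], [0, 0, -2, 1], [0, 0, 0, -2]]

The characteristic polynomial is det(xI - A) = (x + 2)^4, so the eigenvalues are -2 (algebraic multiplicity 4).

For λ = -2: rank(A + 2I) = 2, rank((A + 2I)^2) = 0. The eigenspace has dimension 4 - 2 = 2, so there are 2 Jordan blocks; the rank sequence gives block sizes [2, 2].

Assembling the blocks gives the Jordan form J above.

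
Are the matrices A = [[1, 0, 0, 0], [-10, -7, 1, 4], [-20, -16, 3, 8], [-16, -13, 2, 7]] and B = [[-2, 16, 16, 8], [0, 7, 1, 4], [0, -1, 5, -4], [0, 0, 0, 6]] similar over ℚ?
trace(A) = 4 but trace(B) = 16. The trace is a similarity invariant, so A and B are not similar.

No.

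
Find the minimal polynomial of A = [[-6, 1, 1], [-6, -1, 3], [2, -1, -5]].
The characteristic polynomial factors as (x + 4)^3. The minimal polynomial is ∏(x - λ)^{k_λ} where k_λ is the size of the largest Jordan block at λ.

For λ = -4: rank(A + 4I) = 1, and the largest Jordan block has size 2 (the smallest k with rank((A + 4I)^k) = rank((A + 4I)^(k+1))).

So m_A(x) = (x + 4)^2.

m_A(x) = (x + 4)^2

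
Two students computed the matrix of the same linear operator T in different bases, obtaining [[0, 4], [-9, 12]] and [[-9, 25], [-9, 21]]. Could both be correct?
Yes.

Two matrices over a field are similar if and only if they have the same invariant factors.

Both A and B have characteristic polynomial (x - 6)^2 and minimal polynomial (x - 6)^2. Computing further, both have invariant factors (x - 6)^2. Hence A and B are similar.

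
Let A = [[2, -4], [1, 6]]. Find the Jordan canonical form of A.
J = [[4, 1], [0, 4]]

The characteristic polynomial is det(xI - A) = (x - 4)^2, so the eigenvalues are 4 (algebraic multiplicity 2).

For λ = 4: rank(A - 4I) = 1, rank((A - 4I)^2) = 0. The eigenspace has dimension 2 - 1 = 1, so there is 1 Jordan block; the rank sequence gives block sizes [2].

Assembling the blocks gives the Jordan form J above.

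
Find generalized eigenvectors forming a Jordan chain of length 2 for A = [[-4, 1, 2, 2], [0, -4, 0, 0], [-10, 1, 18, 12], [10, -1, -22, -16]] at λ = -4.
We seek v_1 ∈ ker((A + 4I)^2) \ ker(A + 4I), then set v_{i+1} = (A + 4I) v_i.

One such chain is v_1 = [[0, 1, 0, 0]]^T, v_2 = [[1, 0, 1, -1]]^T. Check: (A + 4I) v_2 = [[0, 0, 0, 0]]^T = 0.

v_1 = [[0, 1, 0, 0]]^T, v_2 = [[1, 0, 1, -1]]^T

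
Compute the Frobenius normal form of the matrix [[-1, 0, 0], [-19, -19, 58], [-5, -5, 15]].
R = [[0, 0, -5], [1, 0, -9], [0, 1, -5]]

The invariant factors of A (the non-unit diagonal entries of the Smith normal form of xI - A over ℚ[x]) are (x + 1)(x^2 + 4x + 5), each dividing the next. The characteristic polynomial is their product, (x + 1)(x^2 + 4x + 5).

The rational canonical form is the block-diagonal matrix of companion matrices C(f_i):
R = [[0, 0, -5], [1, 0, -9], [0, 1, -5]].

Note the characteristic polynomial does not split into linear factors over ℚ, so A has no Jordan form over ℚ; the rational canonical form exists over any field.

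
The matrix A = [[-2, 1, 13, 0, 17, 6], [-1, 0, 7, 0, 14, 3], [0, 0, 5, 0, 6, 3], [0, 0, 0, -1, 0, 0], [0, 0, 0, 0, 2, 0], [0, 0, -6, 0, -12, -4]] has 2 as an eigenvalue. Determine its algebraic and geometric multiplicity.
The characteristic polynomial is (x - 2)^2(x + 1)^4, so the factor x - 2 appears with exponent 2: the algebraic multiplicity is 2.

rank(A - 2I) = 4, so the eigenspace has dimension 6 - 4 = 2: the geometric multiplicity is 2.

algebraic multiplicity 2, geometric multiplicity 2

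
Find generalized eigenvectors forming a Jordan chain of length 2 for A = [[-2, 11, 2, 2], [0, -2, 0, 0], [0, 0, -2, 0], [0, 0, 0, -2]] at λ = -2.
v_1 = [[6, -1, 3, 3]]^T, v_2 = [[1, 0, 0, 0]]^T

We seek v_1 ∈ ker((A + 2I)^2) \ ker(A + 2I), then set v_{i+1} = (A + 2I) v_i.

One such chain is v_1 = [[6, -1, 3, 3]]^T, v_2 = [[1, 0, 0, 0]]^T. Check: (A + 2I) v_2 = [[0, 0, 0, 0]]^T = 0.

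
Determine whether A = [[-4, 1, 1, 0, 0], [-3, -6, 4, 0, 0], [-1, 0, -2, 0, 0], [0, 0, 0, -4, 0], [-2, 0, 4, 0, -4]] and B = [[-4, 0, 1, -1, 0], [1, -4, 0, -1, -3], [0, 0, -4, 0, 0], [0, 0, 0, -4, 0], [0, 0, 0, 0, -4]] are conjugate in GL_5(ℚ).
Yes.

Two matrices over a field are similar if and only if they have the same invariant factors.

Both A and B have characteristic polynomial (x + 4)^5 and minimal polynomial (x + 4)^3. Computing further, both have invariant factors x + 4, x + 4, (x + 4)^3. Hence A and B are similar.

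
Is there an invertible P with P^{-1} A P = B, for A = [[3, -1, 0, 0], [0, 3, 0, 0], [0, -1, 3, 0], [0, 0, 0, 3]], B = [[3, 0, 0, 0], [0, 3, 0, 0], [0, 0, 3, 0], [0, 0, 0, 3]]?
Both have characteristic polynomial (x - 3)^4, but the minimal polynomial of A is (x - 3)^2 while the minimal polynomial of B is x - 3. The minimal polynomial is a similarity invariant, so A and B are not similar.

No.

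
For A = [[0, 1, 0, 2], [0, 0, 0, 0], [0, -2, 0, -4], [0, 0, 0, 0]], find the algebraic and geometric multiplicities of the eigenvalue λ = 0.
algebraic multiplicity 4, geometric multiplicity 3

The characteristic polynomial is x^4, so the factor x appears with exponent 4: the algebraic multiplicity is 4.

rank(A) = 1, so the eigenspace has dimension 4 - 1 = 3: the geometric multiplicity is 3.

Since 3 < 4, A is not diagonalizable.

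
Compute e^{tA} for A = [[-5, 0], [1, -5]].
A has Jordan form J = [[-5, 1], [0, -5]] with A = PJP^{-1}, so e^{tA} = P e^{tJ} P^{-1}.

For a Jordan block J_k(λ), e^{tJ_k(λ)} = e^{λt} · (I + tN + t^2 N^2/2! + ... + t^{k-1} N^{k-1}/(k-1)!) where N is the nilpotent superdiagonal part.

Assembling the blocks and conjugating back gives the entries of e^{tA} as shown above.

e^{tA} = [[e^{-5*t}, 0], [t*e^{-5*t}, e^{-5*t}]]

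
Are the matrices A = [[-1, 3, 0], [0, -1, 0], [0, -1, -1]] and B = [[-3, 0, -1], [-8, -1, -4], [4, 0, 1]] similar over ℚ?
Two matrices over a field are similar if and only if they have the same invariant factors.

Both A and B have characteristic polynomial (x + 1)^3 and minimal polynomial (x + 1)^2. Computing further, both have invariant factors x + 1, (x + 1)^2. Hence A and B are similar.

Yes.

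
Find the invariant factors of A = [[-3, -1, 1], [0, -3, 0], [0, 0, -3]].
x + 3, (x + 3)^2

The Jordan structure of A has elementary divisors (x + 3)^2, (x + 3). Arranging the block sizes at each eigenvalue in decreasing order and taking row products gives the invariant factors.

Invariant factors (smallest first, each dividing the next): x + 3, (x + 3)^2.

Check: the last factor (x + 3)^2 is the minimal polynomial, and the product (x + 3)^3 is the characteristic polynomial.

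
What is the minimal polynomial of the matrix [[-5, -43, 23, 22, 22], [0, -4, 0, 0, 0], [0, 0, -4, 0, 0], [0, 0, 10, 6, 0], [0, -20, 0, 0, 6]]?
m_A(x) = (x - 6)(x + 4)(x + 5)

The characteristic polynomial factors as (x - 6)^2(x + 4)^2(x + 5). The minimal polynomial is ∏(x - λ)^{k_λ} where k_λ is the size of the largest Jordan block at λ.

For λ = -5: rank(A + 5I) = 4, and the largest Jordan block has size 1 (the smallest k with rank((A + 5I)^k) = rank((A + 5I)^(k+1))).
For λ = -4: rank(A + 4I) = 3, and the largest Jordan block has size 1 (the smallest k with rank((A + 4I)^k) = rank((A + 4I)^(k+1))).
For λ = 6: rank(A - 6I) = 3, and the largest Jordan block has size 1 (the smallest k with rank((A - 6I)^k) = rank((A - 6I)^(k+1))).

So m_A(x) = (x - 6)(x + 4)(x + 5).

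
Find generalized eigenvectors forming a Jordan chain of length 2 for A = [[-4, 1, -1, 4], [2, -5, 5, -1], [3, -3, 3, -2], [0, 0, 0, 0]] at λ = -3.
v_1 = [[0, 2, 1, 0]]^T, v_2 = [[1, 1, 0, 0]]^T

We seek v_1 ∈ ker((A + 3I)^2) \ ker(A + 3I), then set v_{i+1} = (A + 3I) v_i.

One such chain is v_1 = [[0, 2, 1, 0]]^T, v_2 = [[1, 1, 0, 0]]^T. Check: (A + 3I) v_2 = [[0, 0, 0, 0]]^T = 0.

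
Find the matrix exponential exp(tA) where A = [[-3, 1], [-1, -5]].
A has Jordan form J = [[-4, 1], [0, -4]] with A = PJP^{-1}, so e^{tA} = P e^{tJ} P^{-1}.

For a Jordan block J_k(λ), e^{tJ_k(λ)} = e^{λt} · (I + tN + t^2 N^2/2! + ... + t^{k-1} N^{k-1}/(k-1)!) where N is the nilpotent superdiagonal part.

Assembling the blocks and conjugating back gives the entries of e^{tA} as shown above.

e^{tA} = [[(t + 1)*e^{-4*t}, t*e^{-4*t}], [-t*e^{-4*t}, (1 - t)*e^{-4*t}]]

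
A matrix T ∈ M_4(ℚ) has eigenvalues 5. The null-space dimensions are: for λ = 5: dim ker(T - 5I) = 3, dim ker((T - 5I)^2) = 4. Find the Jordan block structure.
λ = 5: successive nullity increments [3, 1] count blocks of size ≥ k; block sizes are [2, 1, 1].

Jordan blocks: (5, 2), (5, 1), (5, 1)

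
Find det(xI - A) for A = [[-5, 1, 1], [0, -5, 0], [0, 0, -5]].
χ_A(x) = (x + 5)^3

xI - A = [[x + 5, -1, -1], [0, x + 5, 0], [0, 0, x + 5]].

Expanding det(xI - A) along the first row:
det(xI - A) = + (x + 5)·det([[x + 5, 0], [0, x + 5]]) - (-1)·det([[0, 0], [0, x + 5]]) + (-1)·det([[0, x + 5], [0, 0]]).

Evaluating gives χ_A(x) = x^3 + 15x^2 + 75x + 125 = (x + 5)^3.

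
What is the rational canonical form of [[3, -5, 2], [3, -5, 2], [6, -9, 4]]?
R = [[0, 0, 0], [1, 0, 2], [0, 1, 2]]

The invariant factors of A (the non-unit diagonal entries of the Smith normal form of xI - A over ℚ[x]) are x(x^2 - 2x - 2), each dividing the next. The characteristic polynomial is their product, x(x^2 - 2x - 2).

The rational canonical form is the block-diagonal matrix of companion matrices C(f_i):
R = [[0, 0, 0], [1, 0, 2], [0, 1, 2]].

Note the characteristic polynomial does not split into linear factors over ℚ, so A has no Jordan form over ℚ; the rational canonical form exists over any field.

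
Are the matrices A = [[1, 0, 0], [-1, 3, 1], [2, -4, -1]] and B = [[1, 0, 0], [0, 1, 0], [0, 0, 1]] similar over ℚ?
No.

Both have characteristic polynomial (x - 1)^3, but the minimal polynomial of A is (x - 1)^2 while the minimal polynomial of B is x - 1. The minimal polynomial is a similarity invariant, so A and B are not similar.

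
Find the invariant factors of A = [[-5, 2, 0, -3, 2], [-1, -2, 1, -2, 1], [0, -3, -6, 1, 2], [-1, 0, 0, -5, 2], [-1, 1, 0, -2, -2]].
(x + 4)^2, (x + 4)^3

The Jordan structure of A has elementary divisors (x + 4)^3, (x + 4)^2. Arranging the block sizes at each eigenvalue in decreasing order and taking row products gives the invariant factors.

Invariant factors (smallest first, each dividing the next): (x + 4)^2, (x + 4)^3.

Check: the last factor (x + 4)^3 is the minimal polynomial, and the product (x + 4)^5 is the characteristic polynomial.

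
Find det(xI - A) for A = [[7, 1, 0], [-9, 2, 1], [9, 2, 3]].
xI - A = [[x - 7, -1, 0], [9, x - 2, -1], [-9, -2, x - 3]].

Expanding det(xI - A) along the first row:
det(xI - A) = + (x - 7)·det([[x - 2, -1], [-2, x - 3]]) - (-1)·det([[9, -1], [-9, x - 3]]) + (0)·det([[9, x - 2], [-9, -2]]).

Evaluating gives χ_A(x) = x^3 - 12x^2 + 48x - 64 = (x - 4)^3.

χ_A(x) = (x - 4)^3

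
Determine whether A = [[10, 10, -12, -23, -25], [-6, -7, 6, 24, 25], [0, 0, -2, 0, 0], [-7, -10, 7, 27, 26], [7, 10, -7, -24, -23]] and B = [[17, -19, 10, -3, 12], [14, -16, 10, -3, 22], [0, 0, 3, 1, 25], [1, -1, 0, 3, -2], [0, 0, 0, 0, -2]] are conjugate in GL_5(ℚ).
Two matrices over a field are similar if and only if they have the same invariant factors.

Both A and B have characteristic polynomial (x - 3)^3(x + 2)^2 and minimal polynomial (x - 3)^3(x + 2). Computing further, both have invariant factors x + 2, (x - 3)^3(x + 2). Hence A and B are similar.

Yes.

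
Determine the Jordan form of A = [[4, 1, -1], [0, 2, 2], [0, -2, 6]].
J = [[4, 1, 0], [0, 4, 0], [0, 0, 4]]

The characteristic polynomial is det(xI - A) = (x - 4)^3, so the eigenvalues are 4 (algebraic multiplicity 3).

For λ = 4: rank(A - 4I) = 1, rank((A - 4I)^2) = 0. The eigenspace has dimension 3 - 1 = 2, so there are 2 Jordan blocks; the rank sequence gives block sizes [2, 1].

Assembling the blocks gives the Jordan form J above.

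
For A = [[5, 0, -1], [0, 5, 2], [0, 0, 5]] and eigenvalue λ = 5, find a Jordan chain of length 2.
v_1 = [[0, 0, 1]]^T, v_2 = [[-1, 2, 0]]^T

We seek v_1 ∈ ker((A - 5I)^2) \ ker(A - 5I), then set v_{i+1} = (A - 5I) v_i.

One such chain is v_1 = [[0, 0, 1]]^T, v_2 = [[-1, 2, 0]]^T. Check: (A - 5I) v_2 = [[0, 0, 0]]^T = 0.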